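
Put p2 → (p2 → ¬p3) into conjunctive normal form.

¬p2 ∨ ¬p3

p2 → (p2 → ¬p3)
= ¬p2 ∨ (p2 → ¬p3)   — eliminate →
= ¬p2 ∨ ¬p2 ∨ ¬p3   — eliminate →
= ¬p2 ∨ ¬p3   — simplify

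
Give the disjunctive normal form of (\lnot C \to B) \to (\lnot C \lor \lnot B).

(\lnot C \to B) \to (\lnot C \lor \lnot B)
= \lnot (\lnot C \to B) \lor \lnot C \lor \lnot B   — eliminate \to
= \lnot (\lnot \lnot C \lor B) \lor \lnot C \lor \lnot B   — eliminate \to
= (\lnot \lnot \lnot C \land \lnot B) \lor \lnot C \lor \lnot B   — De Morgan
= (\lnot C \land \lnot B) \lor \lnot C \lor \lnot B   — double negation
= \lnot C \lor \lnot B   — simplify

\lnot C \lor \lnot B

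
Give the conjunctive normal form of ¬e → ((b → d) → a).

¬e → ((b → d) → a)
≡ ¬¬e ∨ ((b → d) → a)   (eliminate →)
≡ ¬¬e ∨ ¬(b → d) ∨ a   (eliminate →)
≡ ¬¬e ∨ ¬(¬b ∨ d) ∨ a   (eliminate →)
≡ e ∨ ¬(¬b ∨ d) ∨ a   (double negation)
≡ e ∨ (¬¬b ∧ ¬d) ∨ a   (De Morgan)
≡ e ∨ (b ∧ ¬d) ∨ a   (double negation)
≡ (e ∨ b ∨ a) ∧ (e ∨ ¬d ∨ a)   (distribute ∨ over ∧)

(e ∨ b ∨ a) ∧ (e ∨ ¬d ∨ a)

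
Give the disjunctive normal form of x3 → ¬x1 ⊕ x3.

x3 → ¬x1 ⊕ x3
≡ ¬x3 ∨ (¬x1 ⊕ x3)   [eliminate →]
≡ ¬x3 ∨ ¬x1 ∧ ¬x3 ∨ ¬¬x1 ∧ x3   [expand ⊕]
≡ ¬x3 ∨ ¬x1 ∧ ¬x3 ∨ x1 ∧ x3   [double negation]
≡ ¬x3 ∨ x1 ∧ x3   [simplify]

¬x3 ∨ x1 ∧ x3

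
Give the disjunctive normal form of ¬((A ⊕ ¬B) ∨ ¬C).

¬((A ⊕ ¬B) ∨ ¬C)
⇔ ¬((A ∧ ¬¬B) ∨ (¬A ∧ ¬B) ∨ ¬C)   [expand ⊕]
⇔ ¬(A ∧ ¬¬B) ∧ ¬(¬A ∧ ¬B) ∧ ¬¬C   [De Morgan]
⇔ (¬A ∨ ¬¬¬B) ∧ ¬(¬A ∧ ¬B) ∧ ¬¬C   [De Morgan]
⇔ (¬A ∨ ¬B) ∧ ¬(¬A ∧ ¬B) ∧ ¬¬C   [double negation]
⇔ (¬A ∨ ¬B) ∧ (¬¬A ∨ ¬¬B) ∧ ¬¬C   [De Morgan]
⇔ (¬A ∨ ¬B) ∧ (A ∨ ¬¬B) ∧ ¬¬C   [double negation]
⇔ (¬A ∨ ¬B) ∧ (A ∨ B) ∧ ¬¬C   [double negation]
⇔ (¬A ∨ ¬B) ∧ (A ∨ B) ∧ C   [double negation]
⇔ (¬A ∧ A ∧ C) ∨ (¬A ∧ B ∧ C) ∨ (¬B ∧ A ∧ C) ∨ (¬B ∧ B ∧ C)   [distribute ∧ over ∨]
⇔ (¬A ∧ B ∧ C) ∨ (¬B ∧ A ∧ C)   [simplify]

(¬A ∧ B ∧ C) ∨ (¬B ∧ A ∧ C)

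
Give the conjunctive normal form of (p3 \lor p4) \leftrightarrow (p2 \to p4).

(\lnot p3 \lor \lnot p2 \lor p4) \land (p2 \lor p3 \lor p4)

(p3 \lor p4) \leftrightarrow (p2 \to p4)
≡ ((p3 \lor p4) \to (p2 \to p4)) \land ((p2 \to p4) \to (p3 \lor p4))   (eliminate \leftrightarrow)
≡ (\lnot (p3 \lor p4) \lor (p2 \to p4)) \land ((p2 \to p4) \to (p3 \lor p4))   (eliminate \to)
≡ (\lnot (p3 \lor p4) \lor \lnot p2 \lor p4) \land ((p2 \to p4) \to (p3 \lor p4))   (eliminate \to)
≡ (\lnot (p3 \lor p4) \lor \lnot p2 \lor p4) \land (\lnot (p2 \to p4) \lor p3 \lor p4)   (eliminate \to)
≡ (\lnot (p3 \lor p4) \lor \lnot p2 \lor p4) \land (\lnot (\lnot p2 \lor p4) \lor p3 \lor p4)   (eliminate \to)
≡ ((\lnot p3 \land \lnot p4) \lor \lnot p2 \lor p4) \land (\lnot (\lnot p2 \lor p4) \lor p3 \lor p4)   (De Morgan)
≡ ((\lnot p3 \land \lnot p4) \lor \lnot p2 \lor p4) \land ((\lnot \lnot p2 \land \lnot p4) \lor p3 \lor p4)   (De Morgan)
≡ ((\lnot p3 \land \lnot p4) \lor \lnot p2 \lor p4) \land ((p2 \land \lnot p4) \lor p3 \lor p4)   (double negation)
≡ (\lnot p3 \lor \lnot p2 \lor p4) \land (\lnot p4 \lor \lnot p2 \lor p4) \land (p2 \lor p3 \lor p4) \land (\lnot p4 \lor p3 \lor p4)   (distribute \lor over \land)
≡ (\lnot p3 \lor \lnot p2 \lor p4) \land (p2 \lor p3 \lor p4)   (simplify)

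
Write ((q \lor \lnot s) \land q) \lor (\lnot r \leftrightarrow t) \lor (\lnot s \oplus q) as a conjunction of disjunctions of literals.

((q \lor \lnot s) \land q) \lor (\lnot r \leftrightarrow t) \lor (\lnot s \oplus q)
= ((q \lor \lnot s) \land q) \lor ((\lnot r \to t) \land (t \to \lnot r)) \lor (\lnot s \oplus q)   [eliminate \leftrightarrow]
= ((q \lor \lnot s) \land q) \lor ((\lnot \lnot r \lor t) \land (t \to \lnot r)) \lor (\lnot s \oplus q)   [eliminate \to]
= ((q \lor \lnot s) \land q) \lor ((\lnot \lnot r \lor t) \land (\lnot t \lor \lnot r)) \lor (\lnot s \oplus q)   [eliminate \to]
= ((q \lor \lnot s) \land q) \lor ((\lnot \lnot r \lor t) \land (\lnot t \lor \lnot r)) \lor ((\lnot s \lor q) \land \lnot (\lnot s \land q))   [expand \oplus]
= ((q \lor \lnot s) \land q) \lor ((r \lor t) \land (\lnot t \lor \lnot r)) \lor ((\lnot s \lor q) \land \lnot (\lnot s \land q))   [double negation]
= ((q \lor \lnot s) \land q) \lor ((r \lor t) \land (\lnot t \lor \lnot r)) \lor ((\lnot s \lor q) \land (\lnot \lnot s \lor \lnot q))   [De Morgan]
= ((q \lor \lnot s) \land q) \lor ((r \lor t) \land (\lnot t \lor \lnot r)) \lor ((\lnot s \lor q) \land (s \lor \lnot q))   [double negation]
= (q \lor \lnot s \lor r \lor t \lor \lnot s \lor q) \land (q \lor \lnot s \lor r \lor t \lor s \lor \lnot q) \land (q \lor \lnot s \lor \lnot t \lor \lnot r \lor \lnot s \lor q) \land (q \lor \lnot s \lor \lnot t \lor \lnot r \lor s \lor \lnot q) \land (q \lor r \lor t \lor \lnot s \lor q) \land (q \lor r \lor t \lor s \lor \lnot q) \land (q \lor \lnot t \lor \lnot r \lor \lnot s \lor q) \land (q \lor \lnot t \lor \lnot r \lor s \lor \lnot q)   [distribute \lor over \land]
= (q \lor \lnot s \lor r \lor t) \land (q \lor \lnot s \lor \lnot t \lor \lnot r)   [simplify]

(q \lor \lnot s \lor r \lor t) \land (q \lor \lnot s \lor \lnot t \lor \lnot r)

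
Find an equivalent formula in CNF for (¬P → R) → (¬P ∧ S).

(¬P → R) → (¬P ∧ S)
= ¬(¬P → R) ∨ (¬P ∧ S)
= ¬(¬¬P ∨ R) ∨ (¬P ∧ S)
= (¬¬¬P ∧ ¬R) ∨ (¬P ∧ S)
= (¬P ∧ ¬R) ∨ (¬P ∧ S)
= (¬P ∨ ¬P) ∧ (¬P ∨ S) ∧ (¬R ∨ ¬P) ∧ (¬R ∨ S)
= ¬P ∧ (¬R ∨ S)

¬P ∧ (¬R ∨ S)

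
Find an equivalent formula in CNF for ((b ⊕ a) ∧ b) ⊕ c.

((b ⊕ a) ∧ b) ⊕ c
⇔ (((b ⊕ a) ∧ b) ∨ c) ∧ ¬((b ⊕ a) ∧ b ∧ c)   (expand ⊕)
⇔ (((b ∨ a) ∧ ¬(b ∧ a) ∧ b) ∨ c) ∧ ¬((b ⊕ a) ∧ b ∧ c)   (expand ⊕)
⇔ (((b ∨ a) ∧ ¬(b ∧ a) ∧ b) ∨ c) ∧ ¬((b ∨ a) ∧ ¬(b ∧ a) ∧ b ∧ c)   (expand ⊕)
⇔ (((b ∨ a) ∧ (¬b ∨ ¬a) ∧ b) ∨ c) ∧ ¬((b ∨ a) ∧ ¬(b ∧ a) ∧ b ∧ c)   (De Morgan)
⇔ (((b ∨ a) ∧ (¬b ∨ ¬a) ∧ b) ∨ c) ∧ (¬(b ∨ a) ∨ ¬¬(b ∧ a) ∨ ¬b ∨ ¬c)   (De Morgan)
⇔ (((b ∨ a) ∧ (¬b ∨ ¬a) ∧ b) ∨ c) ∧ ((¬b ∧ ¬a) ∨ ¬¬(b ∧ a) ∨ ¬b ∨ ¬c)   (De Morgan)
⇔ (((b ∨ a) ∧ (¬b ∨ ¬a) ∧ b) ∨ c) ∧ ((¬b ∧ ¬a) ∨ (b ∧ a) ∨ ¬b ∨ ¬c)   (double negation)
⇔ (b ∨ a ∨ c) ∧ (¬b ∨ ¬a ∨ c) ∧ (b ∨ c) ∧ (¬b ∨ b ∨ ¬b ∨ ¬c) ∧ (¬b ∨ a ∨ ¬b ∨ ¬c) ∧ (¬a ∨ b ∨ ¬b ∨ ¬c) ∧ (¬a ∨ a ∨ ¬b ∨ ¬c)   (distribute ∨ over ∧)
⇔ (¬b ∨ ¬a ∨ c) ∧ (b ∨ c) ∧ (¬b ∨ a ∨ ¬c)   (simplify)

(¬b ∨ ¬a ∨ c) ∧ (b ∨ c) ∧ (¬b ∨ a ∨ ¬c)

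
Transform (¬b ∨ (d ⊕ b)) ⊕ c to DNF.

(¬b ∧ ¬c) ∨ (¬d ∧ b ∧ ¬c) ∨ (b ∧ d ∧ c)

(¬b ∨ (d ⊕ b)) ⊕ c
⇔ ((¬b ∨ (d ⊕ b)) ∧ ¬c) ∨ (¬(¬b ∨ (d ⊕ b)) ∧ c)   — expand ⊕
⇔ ((¬b ∨ (d ∧ ¬b) ∨ (¬d ∧ b)) ∧ ¬c) ∨ (¬(¬b ∨ (d ⊕ b)) ∧ c)   — expand ⊕
⇔ ((¬b ∨ (d ∧ ¬b) ∨ (¬d ∧ b)) ∧ ¬c) ∨ (¬(¬b ∨ (d ∧ ¬b) ∨ (¬d ∧ b)) ∧ c)   — expand ⊕
⇔ ((¬b ∨ (d ∧ ¬b) ∨ (¬d ∧ b)) ∧ ¬c) ∨ (¬¬b ∧ ¬(d ∧ ¬b) ∧ ¬(¬d ∧ b) ∧ c)   — De Morgan
⇔ ((¬b ∨ (d ∧ ¬b) ∨ (¬d ∧ b)) ∧ ¬c) ∨ (b ∧ ¬(d ∧ ¬b) ∧ ¬(¬d ∧ b) ∧ c)   — double negation
⇔ ((¬b ∨ (d ∧ ¬b) ∨ (¬d ∧ b)) ∧ ¬c) ∨ (b ∧ (¬d ∨ ¬¬b) ∧ ¬(¬d ∧ b) ∧ c)   — De Morgan
⇔ ((¬b ∨ (d ∧ ¬b) ∨ (¬d ∧ b)) ∧ ¬c) ∨ (b ∧ (¬d ∨ b) ∧ ¬(¬d ∧ b) ∧ c)   — double negation
⇔ ((¬b ∨ (d ∧ ¬b) ∨ (¬d ∧ b)) ∧ ¬c) ∨ (b ∧ (¬d ∨ b) ∧ (¬¬d ∨ ¬b) ∧ c)   — De Morgan
⇔ ((¬b ∨ (d ∧ ¬b) ∨ (¬d ∧ b)) ∧ ¬c) ∨ (b ∧ (¬d ∨ b) ∧ (d ∨ ¬b) ∧ c)   — double negation
⇔ (¬b ∧ ¬c) ∨ (d ∧ ¬b ∧ ¬c) ∨ (¬d ∧ b ∧ ¬c) ∨ (b ∧ ¬d ∧ d ∧ c) ∨ (b ∧ ¬d ∧ ¬b ∧ c) ∨ (b ∧ b ∧ d ∧ c) ∨ (b ∧ b ∧ ¬b ∧ c)   — distribute ∧ over ∨
⇔ (¬b ∧ ¬c) ∨ (¬d ∧ b ∧ ¬c) ∨ (b ∧ d ∧ c)   — simplify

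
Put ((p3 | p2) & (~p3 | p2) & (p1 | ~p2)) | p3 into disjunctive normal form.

(p2 & p1) | p3

((p3 | p2) & (~p3 | p2) & (p1 | ~p2)) | p3
≡ (p3 & ~p3 & p1) | (p3 & ~p3 & ~p2) | (p3 & p2 & p1) | (p3 & p2 & ~p2) | (p2 & ~p3 & p1) | (p2 & ~p3 & ~p2) | (p2 & p2 & p1) | (p2 & p2 & ~p2) | p3   — distribute & over |
≡ (p2 & p1) | p3   — simplify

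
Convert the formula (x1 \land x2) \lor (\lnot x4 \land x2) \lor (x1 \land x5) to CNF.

(x1 \land x2) \lor (\lnot x4 \land x2) \lor (x1 \land x5)
≡ (x1 \lor \lnot x4 \lor x1) \land (x1 \lor \lnot x4 \lor x5) \land (x1 \lor x2 \lor x1) \land (x1 \lor x2 \lor x5) \land (x2 \lor \lnot x4 \lor x1) \land (x2 \lor \lnot x4 \lor x5) \land (x2 \lor x2 \lor x1) \land (x2 \lor x2 \lor x5)   [distribute \lor over \land]
≡ (x1 \lor \lnot x4) \land (x1 \lor x2) \land (x2 \lor x5)   [simplify]

(x1 \lor \lnot x4) \land (x1 \lor x2) \land (x2 \lor x5)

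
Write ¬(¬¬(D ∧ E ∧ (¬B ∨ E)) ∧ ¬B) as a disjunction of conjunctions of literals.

¬D ∨ ¬E ∨ B

¬(¬¬(D ∧ E ∧ (¬B ∨ E)) ∧ ¬B)
≡ ¬¬¬(D ∧ E ∧ (¬B ∨ E)) ∨ ¬¬B   (De Morgan)
≡ ¬(D ∧ E ∧ (¬B ∨ E)) ∨ ¬¬B   (double negation)
≡ ¬D ∨ ¬E ∨ ¬(¬B ∨ E) ∨ ¬¬B   (De Morgan)
≡ ¬D ∨ ¬E ∨ (¬¬B ∧ ¬E) ∨ ¬¬B   (De Morgan)
≡ ¬D ∨ ¬E ∨ (B ∧ ¬E) ∨ ¬¬B   (double negation)
≡ ¬D ∨ ¬E ∨ (B ∧ ¬E) ∨ B   (double negation)
≡ ¬D ∨ ¬E ∨ B   (simplify)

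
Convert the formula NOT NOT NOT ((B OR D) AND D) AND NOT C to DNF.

NOT D AND NOT C

NOT NOT NOT ((B OR D) AND D) AND NOT C
≡ NOT ((B OR D) AND D) AND NOT C   [double negation]
≡ (NOT (B OR D) OR NOT D) AND NOT C   [De Morgan]
≡ ((NOT B AND NOT D) OR NOT D) AND NOT C   [De Morgan]
≡ (NOT B AND NOT D AND NOT C) OR (NOT D AND NOT C)   [distribute AND over OR]
≡ NOT D AND NOT C   [simplify]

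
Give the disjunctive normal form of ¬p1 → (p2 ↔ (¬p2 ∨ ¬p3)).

¬p1 → (p2 ↔ (¬p2 ∨ ¬p3))
= ¬¬p1 ∨ (p2 ↔ (¬p2 ∨ ¬p3))
= ¬¬p1 ∨ ((p2 → (¬p2 ∨ ¬p3)) ∧ ((¬p2 ∨ ¬p3) → p2))
= ¬¬p1 ∨ ((¬p2 ∨ ¬p2 ∨ ¬p3) ∧ ((¬p2 ∨ ¬p3) → p2))
= ¬¬p1 ∨ ((¬p2 ∨ ¬p2 ∨ ¬p3) ∧ (¬(¬p2 ∨ ¬p3) ∨ p2))
= p1 ∨ ((¬p2 ∨ ¬p2 ∨ ¬p3) ∧ (¬(¬p2 ∨ ¬p3) ∨ p2))
= p1 ∨ ((¬p2 ∨ ¬p2 ∨ ¬p3) ∧ ((¬¬p2 ∧ ¬¬p3) ∨ p2))
= p1 ∨ ((¬p2 ∨ ¬p2 ∨ ¬p3) ∧ ((p2 ∧ ¬¬p3) ∨ p2))
= p1 ∨ ((¬p2 ∨ ¬p2 ∨ ¬p3) ∧ ((p2 ∧ p3) ∨ p2))
= p1 ∨ (¬p2 ∧ p2 ∧ p3) ∨ (¬p2 ∧ p2) ∨ (¬p2 ∧ p2 ∧ p3) ∨ (¬p2 ∧ p2) ∨ (¬p3 ∧ p2 ∧ p3) ∨ (¬p3 ∧ p2)
= p1 ∨ (¬p3 ∧ p2)

p1 ∨ (¬p3 ∧ p2)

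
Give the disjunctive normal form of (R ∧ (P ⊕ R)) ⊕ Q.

(R ∧ ¬P ∧ ¬Q) ∨ (¬R ∧ Q) ∨ (R ∧ P ∧ Q)

(R ∧ (P ⊕ R)) ⊕ Q
≡ (R ∧ (P ⊕ R) ∧ ¬Q) ∨ (¬(R ∧ (P ⊕ R)) ∧ Q)   [expand ⊕]
≡ (R ∧ ((P ∧ ¬R) ∨ (¬P ∧ R)) ∧ ¬Q) ∨ (¬(R ∧ (P ⊕ R)) ∧ Q)   [expand ⊕]
≡ (R ∧ ((P ∧ ¬R) ∨ (¬P ∧ R)) ∧ ¬Q) ∨ (¬(R ∧ ((P ∧ ¬R) ∨ (¬P ∧ R))) ∧ Q)   [expand ⊕]
≡ (R ∧ ((P ∧ ¬R) ∨ (¬P ∧ R)) ∧ ¬Q) ∨ ((¬R ∨ ¬((P ∧ ¬R) ∨ (¬P ∧ R))) ∧ Q)   [De Morgan]
≡ (R ∧ ((P ∧ ¬R) ∨ (¬P ∧ R)) ∧ ¬Q) ∨ ((¬R ∨ (¬(P ∧ ¬R) ∧ ¬(¬P ∧ R))) ∧ Q)   [De Morgan]
≡ (R ∧ ((P ∧ ¬R) ∨ (¬P ∧ R)) ∧ ¬Q) ∨ ((¬R ∨ ((¬P ∨ ¬¬R) ∧ ¬(¬P ∧ R))) ∧ Q)   [De Morgan]
≡ (R ∧ ((P ∧ ¬R) ∨ (¬P ∧ R)) ∧ ¬Q) ∨ ((¬R ∨ ((¬P ∨ R) ∧ ¬(¬P ∧ R))) ∧ Q)   [double negation]
≡ (R ∧ ((P ∧ ¬R) ∨ (¬P ∧ R)) ∧ ¬Q) ∨ ((¬R ∨ ((¬P ∨ R) ∧ (¬¬P ∨ ¬R))) ∧ Q)   [De Morgan]
≡ (R ∧ ((P ∧ ¬R) ∨ (¬P ∧ R)) ∧ ¬Q) ∨ ((¬R ∨ ((¬P ∨ R) ∧ (P ∨ ¬R))) ∧ Q)   [double negation]
≡ (R ∧ P ∧ ¬R ∧ ¬Q) ∨ (R ∧ ¬P ∧ R ∧ ¬Q) ∨ (¬R ∧ Q) ∨ (¬P ∧ P ∧ Q) ∨ (¬P ∧ ¬R ∧ Q) ∨ (R ∧ P ∧ Q) ∨ (R ∧ ¬R ∧ Q)   [distribute ∧ over ∨]
≡ (R ∧ ¬P ∧ ¬Q) ∨ (¬R ∧ Q) ∨ (R ∧ P ∧ Q)   [simplify]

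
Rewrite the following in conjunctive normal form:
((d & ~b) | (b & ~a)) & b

((d & ~b) | (b & ~a)) & b
= (d | b) & (d | ~a) & (~b | b) & (~b | ~a) & b   [distribute | over &]
= (d | ~a) & (~b | ~a) & b   [simplify]

(d | ~a) & (~b | ~a) & b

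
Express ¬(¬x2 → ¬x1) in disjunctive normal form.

¬(¬x2 → ¬x1)
≡ ¬(¬¬x2 ∨ ¬x1)   — eliminate →
≡ ¬¬¬x2 ∧ ¬¬x1   — De Morgan
≡ ¬x2 ∧ ¬¬x1   — double negation
≡ ¬x2 ∧ x1   — double negation

¬x2 ∧ x1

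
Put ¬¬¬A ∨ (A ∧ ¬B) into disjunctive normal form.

¬¬¬A ∨ (A ∧ ¬B)
= ¬A ∨ (A ∧ ¬B)

¬A ∨ (A ∧ ¬B)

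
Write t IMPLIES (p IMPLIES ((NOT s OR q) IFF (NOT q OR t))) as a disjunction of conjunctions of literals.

NOT t OR NOT p OR (NOT q AND NOT s) OR (t AND NOT s) OR (t AND q)

t IMPLIES (p IMPLIES ((NOT s OR q) IFF (NOT q OR t)))
≡ NOT t OR (p IMPLIES ((NOT s OR q) IFF (NOT q OR t)))   [eliminate IMPLIES]
≡ NOT t OR NOT p OR ((NOT s OR q) IFF (NOT q OR t))   [eliminate IMPLIES]
≡ NOT t OR NOT p OR (((NOT s OR q) IMPLIES (NOT q OR t)) AND ((NOT q OR t) IMPLIES (NOT s OR q)))   [eliminate IFF]
≡ NOT t OR NOT p OR ((NOT (NOT s OR q) OR NOT q OR t) AND ((NOT q OR t) IMPLIES (NOT s OR q)))   [eliminate IMPLIES]
≡ NOT t OR NOT p OR ((NOT (NOT s OR q) OR NOT q OR t) AND (NOT (NOT q OR t) OR NOT s OR q))   [eliminate IMPLIES]
≡ NOT t OR NOT p OR (((NOT NOT s AND NOT q) OR NOT q OR t) AND (NOT (NOT q OR t) OR NOT s OR q))   [De Morgan]
≡ NOT t OR NOT p OR (((s AND NOT q) OR NOT q OR t) AND (NOT (NOT q OR t) OR NOT s OR q))   [double negation]
≡ NOT t OR NOT p OR (((s AND NOT q) OR NOT q OR t) AND ((NOT NOT q AND NOT t) OR NOT s OR q))   [De Morgan]
≡ NOT t OR NOT p OR (((s AND NOT q) OR NOT q OR t) AND ((q AND NOT t) OR NOT s OR q))   [double negation]
≡ NOT t OR NOT p OR (s AND NOT q AND q AND NOT t) OR (s AND NOT q AND NOT s) OR (s AND NOT q AND q) OR (NOT q AND q AND NOT t) OR (NOT q AND NOT s) OR (NOT q AND q) OR (t AND q AND NOT t) OR (t AND NOT s) OR (t AND q)   [distribute AND over OR]
≡ NOT t OR NOT p OR (NOT q AND NOT s) OR (t AND NOT s) OR (t AND q)   [simplify]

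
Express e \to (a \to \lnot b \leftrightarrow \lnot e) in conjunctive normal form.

(\lnot e \lor a) \land (\lnot e \lor b)

e \to (a \to \lnot b \leftrightarrow \lnot e)
= \lnot e \lor (a \to \lnot b \leftrightarrow \lnot e)
= \lnot e \lor ((a \to \lnot b) \to \lnot e) \land (\lnot e \to (a \to \lnot b))
= \lnot e \lor (\lnot (a \to \lnot b) \lor \lnot e) \land (\lnot e \to (a \to \lnot b))
= \lnot e \lor (\lnot (\lnot a \lor \lnot b) \lor \lnot e) \land (\lnot e \to (a \to \lnot b))
= \lnot e \lor (\lnot (\lnot a \lor \lnot b) \lor \lnot e) \land (\lnot \lnot e \lor (a \to \lnot b))
= \lnot e \lor (\lnot (\lnot a \lor \lnot b) \lor \lnot e) \land (\lnot \lnot e \lor \lnot a \lor \lnot b)
= \lnot e \lor (\lnot \lnot a \land \lnot \lnot b \lor \lnot e) \land (\lnot \lnot e \lor \lnot a \lor \lnot b)
= \lnot e \lor (a \land \lnot \lnot b \lor \lnot e) \land (\lnot \lnot e \lor \lnot a \lor \lnot b)
= \lnot e \lor (a \land b \lor \lnot e) \land (\lnot \lnot e \lor \lnot a \lor \lnot b)
= \lnot e \lor (a \land b \lor \lnot e) \land (e \lor \lnot a \lor \lnot b)
= (\lnot e \lor a \lor \lnot e) \land (\lnot e \lor b \lor \lnot e) \land (\lnot e \lor e \lor \lnot a \lor \lnot b)
= (\lnot e \lor a) \land (\lnot e \lor b)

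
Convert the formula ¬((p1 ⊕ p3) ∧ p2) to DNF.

¬p1 ∧ ¬p3 ∨ p3 ∧ p1 ∨ ¬p2

¬((p1 ⊕ p3) ∧ p2)
≡ ¬((p1 ∧ ¬p3 ∨ ¬p1 ∧ p3) ∧ p2)   (expand ⊕)
≡ ¬(p1 ∧ ¬p3 ∨ ¬p1 ∧ p3) ∨ ¬p2   (De Morgan)
≡ ¬(p1 ∧ ¬p3) ∧ ¬(¬p1 ∧ p3) ∨ ¬p2   (De Morgan)
≡ (¬p1 ∨ ¬¬p3) ∧ ¬(¬p1 ∧ p3) ∨ ¬p2   (De Morgan)
≡ (¬p1 ∨ p3) ∧ ¬(¬p1 ∧ p3) ∨ ¬p2   (double negation)
≡ (¬p1 ∨ p3) ∧ (¬¬p1 ∨ ¬p3) ∨ ¬p2   (De Morgan)
≡ (¬p1 ∨ p3) ∧ (p1 ∨ ¬p3) ∨ ¬p2   (double negation)
≡ ¬p1 ∧ p1 ∨ ¬p1 ∧ ¬p3 ∨ p3 ∧ p1 ∨ p3 ∧ ¬p3 ∨ ¬p2   (distribute ∧ over ∨)
≡ ¬p1 ∧ ¬p3 ∨ p3 ∧ p1 ∨ ¬p2   (simplify)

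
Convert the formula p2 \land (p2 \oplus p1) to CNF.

p2 \land (p2 \oplus p1)
≡ p2 \land (p2 \lor p1) \land \lnot (p2 \land p1)   (expand \oplus)
≡ p2 \land (p2 \lor p1) \land (\lnot p2 \lor \lnot p1)   (De Morgan)
≡ p2 \land (\lnot p2 \lor \lnot p1)   (simplify)

p2 \land (\lnot p2 \lor \lnot p1)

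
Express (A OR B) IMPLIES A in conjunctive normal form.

NOT B OR A

(A OR B) IMPLIES A
= NOT (A OR B) OR A   [eliminate IMPLIES]
= (NOT A AND NOT B) OR A   [De Morgan]
= (NOT A OR A) AND (NOT B OR A)   [distribute OR over AND]
= NOT B OR A   [simplify]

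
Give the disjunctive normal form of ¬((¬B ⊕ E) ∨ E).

¬((¬B ⊕ E) ∨ E)
≡ ¬(¬B ∧ ¬E ∨ ¬¬B ∧ E ∨ E)   — expand ⊕
≡ ¬(¬B ∧ ¬E) ∧ ¬(¬¬B ∧ E) ∧ ¬E   — De Morgan
≡ (¬¬B ∨ ¬¬E) ∧ ¬(¬¬B ∧ E) ∧ ¬E   — De Morgan
≡ (B ∨ ¬¬E) ∧ ¬(¬¬B ∧ E) ∧ ¬E   — double negation
≡ (B ∨ E) ∧ ¬(¬¬B ∧ E) ∧ ¬E   — double negation
≡ (B ∨ E) ∧ (¬¬¬B ∨ ¬E) ∧ ¬E   — De Morgan
≡ (B ∨ E) ∧ (¬B ∨ ¬E) ∧ ¬E   — double negation
≡ B ∧ ¬B ∧ ¬E ∨ B ∧ ¬E ∧ ¬E ∨ E ∧ ¬B ∧ ¬E ∨ E ∧ ¬E ∧ ¬E   — distribute ∧ over ∨
≡ B ∧ ¬E   — simplify

B ∧ ¬E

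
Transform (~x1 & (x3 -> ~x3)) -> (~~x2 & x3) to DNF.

x1 | x3

(~x1 & (x3 -> ~x3)) -> (~~x2 & x3)
≡ ~(~x1 & (x3 -> ~x3)) | (~~x2 & x3)   — eliminate ->
≡ ~(~x1 & (~x3 | ~x3)) | (~~x2 & x3)   — eliminate ->
≡ ~~x1 | ~(~x3 | ~x3) | (~~x2 & x3)   — De Morgan
≡ x1 | ~(~x3 | ~x3) | (~~x2 & x3)   — double negation
≡ x1 | (~~x3 & ~~x3) | (~~x2 & x3)   — De Morgan
≡ x1 | (x3 & ~~x3) | (~~x2 & x3)   — double negation
≡ x1 | (x3 & x3) | (~~x2 & x3)   — double negation
≡ x1 | (x3 & x3) | (x2 & x3)   — double negation
≡ x1 | x3   — simplify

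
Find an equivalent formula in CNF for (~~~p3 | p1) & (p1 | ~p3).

~p3 | p1

(~~~p3 | p1) & (p1 | ~p3)
≡ (~p3 | p1) & (p1 | ~p3)   [double negation]
≡ ~p3 | p1   [simplify]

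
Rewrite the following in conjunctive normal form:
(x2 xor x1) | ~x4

(x2 | x1 | ~x4) & (~x2 | ~x1 | ~x4)

(x2 xor x1) | ~x4
= ((x2 | x1) & ~(x2 & x1)) | ~x4   [expand xor]
= ((x2 | x1) & (~x2 | ~x1)) | ~x4   [De Morgan]
= (x2 | x1 | ~x4) & (~x2 | ~x1 | ~x4)   [distribute | over &]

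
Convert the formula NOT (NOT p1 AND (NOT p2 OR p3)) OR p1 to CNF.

(p1 OR p2) AND (p1 OR NOT p3)

NOT (NOT p1 AND (NOT p2 OR p3)) OR p1
≡ NOT NOT p1 OR NOT (NOT p2 OR p3) OR p1   (De Morgan)
≡ p1 OR NOT (NOT p2 OR p3) OR p1   (double negation)
≡ p1 OR (NOT NOT p2 AND NOT p3) OR p1   (De Morgan)
≡ p1 OR (p2 AND NOT p3) OR p1   (double negation)
≡ (p1 OR p2 OR p1) AND (p1 OR NOT p3 OR p1)   (distribute OR over AND)
≡ (p1 OR p2) AND (p1 OR NOT p3)   (simplify)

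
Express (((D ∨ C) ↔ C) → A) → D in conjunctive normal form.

¬A ∨ D

(((D ∨ C) ↔ C) → A) → D
⇔ ¬(((D ∨ C) ↔ C) → A) ∨ D   [eliminate →]
⇔ ¬(¬((D ∨ C) ↔ C) ∨ A) ∨ D   [eliminate →]
⇔ ¬(¬(((D ∨ C) → C) ∧ (C → (D ∨ C))) ∨ A) ∨ D   [eliminate ↔]
⇔ ¬(¬((¬(D ∨ C) ∨ C) ∧ (C → (D ∨ C))) ∨ A) ∨ D   [eliminate →]
⇔ ¬(¬((¬(D ∨ C) ∨ C) ∧ (¬C ∨ D ∨ C)) ∨ A) ∨ D   [eliminate →]
⇔ (¬¬((¬(D ∨ C) ∨ C) ∧ (¬C ∨ D ∨ C)) ∧ ¬A) ∨ D   [De Morgan]
⇔ ((¬(D ∨ C) ∨ C) ∧ (¬C ∨ D ∨ C) ∧ ¬A) ∨ D   [double negation]
⇔ (((¬D ∧ ¬C) ∨ C) ∧ (¬C ∨ D ∨ C) ∧ ¬A) ∨ D   [De Morgan]
⇔ (¬D ∨ C ∨ D) ∧ (¬C ∨ C ∨ D) ∧ (¬C ∨ D ∨ C ∨ D) ∧ (¬A ∨ D)   [distribute ∨ over ∧]
⇔ ¬A ∨ D   [simplify]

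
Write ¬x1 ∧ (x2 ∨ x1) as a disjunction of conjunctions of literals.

¬x1 ∧ (x2 ∨ x1)
= (¬x1 ∧ x2) ∨ (¬x1 ∧ x1)   (distribute ∧ over ∨)
= ¬x1 ∧ x2   (simplify)

¬x1 ∧ x2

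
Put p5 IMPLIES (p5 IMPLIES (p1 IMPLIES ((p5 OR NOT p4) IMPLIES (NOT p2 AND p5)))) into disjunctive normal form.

NOT p5 OR NOT p1 OR (NOT p2 AND p5)

p5 IMPLIES (p5 IMPLIES (p1 IMPLIES ((p5 OR NOT p4) IMPLIES (NOT p2 AND p5))))
⇔ NOT p5 OR (p5 IMPLIES (p1 IMPLIES ((p5 OR NOT p4) IMPLIES (NOT p2 AND p5))))   — eliminate IMPLIES
⇔ NOT p5 OR NOT p5 OR (p1 IMPLIES ((p5 OR NOT p4) IMPLIES (NOT p2 AND p5)))   — eliminate IMPLIES
⇔ NOT p5 OR NOT p5 OR NOT p1 OR ((p5 OR NOT p4) IMPLIES (NOT p2 AND p5))   — eliminate IMPLIES
⇔ NOT p5 OR NOT p5 OR NOT p1 OR NOT (p5 OR NOT p4) OR (NOT p2 AND p5)   — eliminate IMPLIES
⇔ NOT p5 OR NOT p5 OR NOT p1 OR (NOT p5 AND NOT NOT p4) OR (NOT p2 AND p5)   — De Morgan
⇔ NOT p5 OR NOT p5 OR NOT p1 OR (NOT p5 AND p4) OR (NOT p2 AND p5)   — double negation
⇔ NOT p5 OR NOT p1 OR (NOT p2 AND p5)   — simplify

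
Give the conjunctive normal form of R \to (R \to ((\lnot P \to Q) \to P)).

\lnot R \lor \lnot Q \lor P

R \to (R \to ((\lnot P \to Q) \to P))
= \lnot R \lor (R \to ((\lnot P \to Q) \to P))   (eliminate \to)
= \lnot R \lor \lnot R \lor ((\lnot P \to Q) \to P)   (eliminate \to)
= \lnot R \lor \lnot R \lor \lnot (\lnot P \to Q) \lor P   (eliminate \to)
= \lnot R \lor \lnot R \lor \lnot (\lnot \lnot P \lor Q) \lor P   (eliminate \to)
= \lnot R \lor \lnot R \lor (\lnot \lnot \lnot P \land \lnot Q) \lor P   (De Morgan)
= \lnot R \lor \lnot R \lor (\lnot P \land \lnot Q) \lor P   (double negation)
= (\lnot R \lor \lnot R \lor \lnot P \lor P) \land (\lnot R \lor \lnot R \lor \lnot Q \lor P)   (distribute \lor over \land)
= \lnot R \lor \lnot Q \lor P   (simplify)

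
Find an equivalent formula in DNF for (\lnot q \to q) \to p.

(\lnot q \to q) \to p
≡ \lnot (\lnot q \to q) \lor p   (eliminate \to)
≡ \lnot (\lnot \lnot q \lor q) \lor p   (eliminate \to)
≡ (\lnot \lnot \lnot q \land \lnot q) \lor p   (De Morgan)
≡ (\lnot q \land \lnot q) \lor p   (double negation)
≡ \lnot q \lor p   (simplify)

\lnot q \lor p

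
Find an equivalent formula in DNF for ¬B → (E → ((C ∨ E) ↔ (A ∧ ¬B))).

¬B → (E → ((C ∨ E) ↔ (A ∧ ¬B)))
≡ ¬¬B ∨ (E → ((C ∨ E) ↔ (A ∧ ¬B)))   [eliminate →]
≡ ¬¬B ∨ ¬E ∨ ((C ∨ E) ↔ (A ∧ ¬B))   [eliminate →]
≡ ¬¬B ∨ ¬E ∨ (((C ∨ E) → (A ∧ ¬B)) ∧ ((A ∧ ¬B) → (C ∨ E)))   [eliminate ↔]
≡ ¬¬B ∨ ¬E ∨ ((¬(C ∨ E) ∨ (A ∧ ¬B)) ∧ ((A ∧ ¬B) → (C ∨ E)))   [eliminate →]
≡ ¬¬B ∨ ¬E ∨ ((¬(C ∨ E) ∨ (A ∧ ¬B)) ∧ (¬(A ∧ ¬B) ∨ C ∨ E))   [eliminate →]
≡ B ∨ ¬E ∨ ((¬(C ∨ E) ∨ (A ∧ ¬B)) ∧ (¬(A ∧ ¬B) ∨ C ∨ E))   [double negation]
≡ B ∨ ¬E ∨ (((¬C ∧ ¬E) ∨ (A ∧ ¬B)) ∧ (¬(A ∧ ¬B) ∨ C ∨ E))   [De Morgan]
≡ B ∨ ¬E ∨ (((¬C ∧ ¬E) ∨ (A ∧ ¬B)) ∧ (¬A ∨ ¬¬B ∨ C ∨ E))   [De Morgan]
≡ B ∨ ¬E ∨ (((¬C ∧ ¬E) ∨ (A ∧ ¬B)) ∧ (¬A ∨ B ∨ C ∨ E))   [double negation]
≡ B ∨ ¬E ∨ (¬C ∧ ¬E ∧ ¬A) ∨ (¬C ∧ ¬E ∧ B) ∨ (¬C ∧ ¬E ∧ C) ∨ (¬C ∧ ¬E ∧ E) ∨ (A ∧ ¬B ∧ ¬A) ∨ (A ∧ ¬B ∧ B) ∨ (A ∧ ¬B ∧ C) ∨ (A ∧ ¬B ∧ E)   [distribute ∧ over ∨]
≡ B ∨ ¬E ∨ (A ∧ ¬B ∧ C) ∨ (A ∧ ¬B ∧ E)   [simplify]

B ∨ ¬E ∨ (A ∧ ¬B ∧ C) ∨ (A ∧ ¬B ∧ E)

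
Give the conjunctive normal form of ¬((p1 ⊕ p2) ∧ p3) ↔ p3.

¬((p1 ⊕ p2) ∧ p3) ↔ p3
= (¬((p1 ⊕ p2) ∧ p3) → p3) ∧ (p3 → ¬((p1 ⊕ p2) ∧ p3))   [eliminate ↔]
= (¬¬((p1 ⊕ p2) ∧ p3) ∨ p3) ∧ (p3 → ¬((p1 ⊕ p2) ∧ p3))   [eliminate →]
= (¬¬((p1 ∨ p2) ∧ ¬(p1 ∧ p2) ∧ p3) ∨ p3) ∧ (p3 → ¬((p1 ⊕ p2) ∧ p3))   [expand ⊕]
= (¬¬((p1 ∨ p2) ∧ ¬(p1 ∧ p2) ∧ p3) ∨ p3) ∧ (¬p3 ∨ ¬((p1 ⊕ p2) ∧ p3))   [eliminate →]
= (¬¬((p1 ∨ p2) ∧ ¬(p1 ∧ p2) ∧ p3) ∨ p3) ∧ (¬p3 ∨ ¬((p1 ∨ p2) ∧ ¬(p1 ∧ p2) ∧ p3))   [expand ⊕]
= (((p1 ∨ p2) ∧ ¬(p1 ∧ p2) ∧ p3) ∨ p3) ∧ (¬p3 ∨ ¬((p1 ∨ p2) ∧ ¬(p1 ∧ p2) ∧ p3))   [double negation]
= (((p1 ∨ p2) ∧ (¬p1 ∨ ¬p2) ∧ p3) ∨ p3) ∧ (¬p3 ∨ ¬((p1 ∨ p2) ∧ ¬(p1 ∧ p2) ∧ p3))   [De Morgan]
= (((p1 ∨ p2) ∧ (¬p1 ∨ ¬p2) ∧ p3) ∨ p3) ∧ (¬p3 ∨ ¬(p1 ∨ p2) ∨ ¬¬(p1 ∧ p2) ∨ ¬p3)   [De Morgan]
= (((p1 ∨ p2) ∧ (¬p1 ∨ ¬p2) ∧ p3) ∨ p3) ∧ (¬p3 ∨ (¬p1 ∧ ¬p2) ∨ ¬¬(p1 ∧ p2) ∨ ¬p3)   [De Morgan]
= (((p1 ∨ p2) ∧ (¬p1 ∨ ¬p2) ∧ p3) ∨ p3) ∧ (¬p3 ∨ (¬p1 ∧ ¬p2) ∨ (p1 ∧ p2) ∨ ¬p3)   [double negation]
= (p1 ∨ p2 ∨ p3) ∧ (¬p1 ∨ ¬p2 ∨ p3) ∧ (p3 ∨ p3) ∧ (¬p3 ∨ ¬p1 ∨ p1 ∨ ¬p3) ∧ (¬p3 ∨ ¬p1 ∨ p2 ∨ ¬p3) ∧ (¬p3 ∨ ¬p2 ∨ p1 ∨ ¬p3) ∧ (¬p3 ∨ ¬p2 ∨ p2 ∨ ¬p3)   [distribute ∨ over ∧]
= p3 ∧ (¬p3 ∨ ¬p1 ∨ p2) ∧ (¬p3 ∨ ¬p2 ∨ p1)   [simplify]

p3 ∧ (¬p3 ∨ ¬p1 ∨ p2) ∧ (¬p3 ∨ ¬p2 ∨ p1)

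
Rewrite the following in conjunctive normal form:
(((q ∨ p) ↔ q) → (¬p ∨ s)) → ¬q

(p ∨ ¬q) ∧ (¬s ∨ ¬q)

(((q ∨ p) ↔ q) → (¬p ∨ s)) → ¬q
≡ ¬(((q ∨ p) ↔ q) → (¬p ∨ s)) ∨ ¬q   (eliminate →)
≡ ¬(¬((q ∨ p) ↔ q) ∨ ¬p ∨ s) ∨ ¬q   (eliminate →)
≡ ¬(¬(((q ∨ p) → q) ∧ (q → (q ∨ p))) ∨ ¬p ∨ s) ∨ ¬q   (eliminate ↔)
≡ ¬(¬((¬(q ∨ p) ∨ q) ∧ (q → (q ∨ p))) ∨ ¬p ∨ s) ∨ ¬q   (eliminate →)
≡ ¬(¬((¬(q ∨ p) ∨ q) ∧ (¬q ∨ q ∨ p)) ∨ ¬p ∨ s) ∨ ¬q   (eliminate →)
≡ (¬¬((¬(q ∨ p) ∨ q) ∧ (¬q ∨ q ∨ p)) ∧ ¬¬p ∧ ¬s) ∨ ¬q   (De Morgan)
≡ ((¬(q ∨ p) ∨ q) ∧ (¬q ∨ q ∨ p) ∧ ¬¬p ∧ ¬s) ∨ ¬q   (double negation)
≡ (((¬q ∧ ¬p) ∨ q) ∧ (¬q ∨ q ∨ p) ∧ ¬¬p ∧ ¬s) ∨ ¬q   (De Morgan)
≡ (((¬q ∧ ¬p) ∨ q) ∧ (¬q ∨ q ∨ p) ∧ p ∧ ¬s) ∨ ¬q   (double negation)
≡ (¬q ∨ q ∨ ¬q) ∧ (¬p ∨ q ∨ ¬q) ∧ (¬q ∨ q ∨ p ∨ ¬q) ∧ (p ∨ ¬q) ∧ (¬s ∨ ¬q)   (distribute ∨ over ∧)
≡ (p ∨ ¬q) ∧ (¬s ∨ ¬q)   (simplify)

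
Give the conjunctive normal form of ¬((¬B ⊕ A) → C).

(¬B ∨ A) ∧ (B ∨ ¬A) ∧ ¬C

¬((¬B ⊕ A) → C)
≡ ¬(¬(¬B ⊕ A) ∨ C)   (eliminate →)
≡ ¬(¬((¬B ∨ A) ∧ ¬(¬B ∧ A)) ∨ C)   (expand ⊕)
≡ ¬¬((¬B ∨ A) ∧ ¬(¬B ∧ A)) ∧ ¬C   (De Morgan)
≡ (¬B ∨ A) ∧ ¬(¬B ∧ A) ∧ ¬C   (double negation)
≡ (¬B ∨ A) ∧ (¬¬B ∨ ¬A) ∧ ¬C   (De Morgan)
≡ (¬B ∨ A) ∧ (B ∨ ¬A) ∧ ¬C   (double negation)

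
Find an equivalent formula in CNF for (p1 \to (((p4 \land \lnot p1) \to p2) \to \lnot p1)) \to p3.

(p1 \to (((p4 \land \lnot p1) \to p2) \to \lnot p1)) \to p3
≡ \lnot (p1 \to (((p4 \land \lnot p1) \to p2) \to \lnot p1)) \lor p3   [eliminate \to]
≡ \lnot (\lnot p1 \lor (((p4 \land \lnot p1) \to p2) \to \lnot p1)) \lor p3   [eliminate \to]
≡ \lnot (\lnot p1 \lor \lnot ((p4 \land \lnot p1) \to p2) \lor \lnot p1) \lor p3   [eliminate \to]
≡ \lnot (\lnot p1 \lor \lnot (\lnot (p4 \land \lnot p1) \lor p2) \lor \lnot p1) \lor p3   [eliminate \to]
≡ (\lnot \lnot p1 \land \lnot \lnot (\lnot (p4 \land \lnot p1) \lor p2) \land \lnot \lnot p1) \lor p3   [De Morgan]
≡ (p1 \land \lnot \lnot (\lnot (p4 \land \lnot p1) \lor p2) \land \lnot \lnot p1) \lor p3   [double negation]
≡ (p1 \land (\lnot (p4 \land \lnot p1) \lor p2) \land \lnot \lnot p1) \lor p3   [double negation]
≡ (p1 \land (\lnot p4 \lor \lnot \lnot p1 \lor p2) \land \lnot \lnot p1) \lor p3   [De Morgan]
≡ (p1 \land (\lnot p4 \lor p1 \lor p2) \land \lnot \lnot p1) \lor p3   [double negation]
≡ (p1 \land (\lnot p4 \lor p1 \lor p2) \land p1) \lor p3   [double negation]
≡ (p1 \lor p3) \land (\lnot p4 \lor p1 \lor p2 \lor p3) \land (p1 \lor p3)   [distribute \lor over \land]
≡ p1 \lor p3   [simplify]

p1 \lor p3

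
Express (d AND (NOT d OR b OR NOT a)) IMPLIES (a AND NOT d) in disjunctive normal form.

(d AND (NOT d OR b OR NOT a)) IMPLIES (a AND NOT d)
= NOT (d AND (NOT d OR b OR NOT a)) OR (a AND NOT d)   [eliminate IMPLIES]
= NOT d OR NOT (NOT d OR b OR NOT a) OR (a AND NOT d)   [De Morgan]
= NOT d OR (NOT NOT d AND NOT b AND NOT NOT a) OR (a AND NOT d)   [De Morgan]
= NOT d OR (d AND NOT b AND NOT NOT a) OR (a AND NOT d)   [double negation]
= NOT d OR (d AND NOT b AND a) OR (a AND NOT d)   [double negation]
= NOT d OR (d AND NOT b AND a)   [simplify]

NOT d OR (d AND NOT b AND a)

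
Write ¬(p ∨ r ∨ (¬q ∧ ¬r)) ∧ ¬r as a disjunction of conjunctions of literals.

¬p ∧ ¬r ∧ q

¬(p ∨ r ∨ (¬q ∧ ¬r)) ∧ ¬r
= ¬p ∧ ¬r ∧ ¬(¬q ∧ ¬r) ∧ ¬r   (De Morgan)
= ¬p ∧ ¬r ∧ (¬¬q ∨ ¬¬r) ∧ ¬r   (De Morgan)
= ¬p ∧ ¬r ∧ (q ∨ ¬¬r) ∧ ¬r   (double negation)
= ¬p ∧ ¬r ∧ (q ∨ r) ∧ ¬r   (double negation)
= (¬p ∧ ¬r ∧ q ∧ ¬r) ∨ (¬p ∧ ¬r ∧ r ∧ ¬r)   (distribute ∧ over ∨)
= ¬p ∧ ¬r ∧ q   (simplify)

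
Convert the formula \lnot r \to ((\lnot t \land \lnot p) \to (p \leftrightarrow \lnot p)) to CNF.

\lnot r \to ((\lnot t \land \lnot p) \to (p \leftrightarrow \lnot p))
≡ \lnot \lnot r \lor ((\lnot t \land \lnot p) \to (p \leftrightarrow \lnot p))   — eliminate \to
≡ \lnot \lnot r \lor \lnot (\lnot t \land \lnot p) \lor (p \leftrightarrow \lnot p)   — eliminate \to
≡ \lnot \lnot r \lor \lnot (\lnot t \land \lnot p) \lor ((p \to \lnot p) \land (\lnot p \to p))   — eliminate \leftrightarrow
≡ \lnot \lnot r \lor \lnot (\lnot t \land \lnot p) \lor ((\lnot p \lor \lnot p) \land (\lnot p \to p))   — eliminate \to
≡ \lnot \lnot r \lor \lnot (\lnot t \land \lnot p) \lor ((\lnot p \lor \lnot p) \land (\lnot \lnot p \lor p))   — eliminate \to
≡ r \lor \lnot (\lnot t \land \lnot p) \lor ((\lnot p \lor \lnot p) \land (\lnot \lnot p \lor p))   — double negation
≡ r \lor \lnot \lnot t \lor \lnot \lnot p \lor ((\lnot p \lor \lnot p) \land (\lnot \lnot p \lor p))   — De Morgan
≡ r \lor t \lor \lnot \lnot p \lor ((\lnot p \lor \lnot p) \land (\lnot \lnot p \lor p))   — double negation
≡ r \lor t \lor p \lor ((\lnot p \lor \lnot p) \land (\lnot \lnot p \lor p))   — double negation
≡ r \lor t \lor p \lor ((\lnot p \lor \lnot p) \land (p \lor p))   — double negation
≡ (r \lor t \lor p \lor \lnot p \lor \lnot p) \land (r \lor t \lor p \lor p \lor p)   — distribute \lor over \land
≡ r \lor t \lor p   — simplify

r \lor t \lor p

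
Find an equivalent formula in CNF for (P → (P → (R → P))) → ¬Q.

(P ∨ ¬Q) ∧ (R ∨ ¬Q) ∧ (¬P ∨ ¬Q)

(P → (P → (R → P))) → ¬Q
≡ ¬(P → (P → (R → P))) ∨ ¬Q   [eliminate →]
≡ ¬(¬P ∨ (P → (R → P))) ∨ ¬Q   [eliminate →]
≡ ¬(¬P ∨ ¬P ∨ (R → P)) ∨ ¬Q   [eliminate →]
≡ ¬(¬P ∨ ¬P ∨ ¬R ∨ P) ∨ ¬Q   [eliminate →]
≡ ¬¬P ∧ ¬¬P ∧ ¬¬R ∧ ¬P ∨ ¬Q   [De Morgan]
≡ P ∧ ¬¬P ∧ ¬¬R ∧ ¬P ∨ ¬Q   [double negation]
≡ P ∧ P ∧ ¬¬R ∧ ¬P ∨ ¬Q   [double negation]
≡ P ∧ P ∧ R ∧ ¬P ∨ ¬Q   [double negation]
≡ (P ∨ ¬Q) ∧ (P ∨ ¬Q) ∧ (R ∨ ¬Q) ∧ (¬P ∨ ¬Q)   [distribute ∨ over ∧]
≡ (P ∨ ¬Q) ∧ (R ∨ ¬Q) ∧ (¬P ∨ ¬Q)   [simplify]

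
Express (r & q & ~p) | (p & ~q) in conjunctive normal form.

(r & q & ~p) | (p & ~q)
= (r | p) & (r | ~q) & (q | p) & (q | ~q) & (~p | p) & (~p | ~q)   [distribute | over &]
= (r | p) & (r | ~q) & (q | p) & (~p | ~q)   [simplify]

(r | p) & (r | ~q) & (q | p) & (~p | ~q)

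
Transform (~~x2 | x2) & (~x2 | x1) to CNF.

x2 & (~x2 | x1)

(~~x2 | x2) & (~x2 | x1)
= (x2 | x2) & (~x2 | x1)
= x2 & (~x2 | x1)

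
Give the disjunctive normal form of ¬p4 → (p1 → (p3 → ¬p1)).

¬p4 → (p1 → (p3 → ¬p1))
⇔ ¬¬p4 ∨ (p1 → (p3 → ¬p1))
⇔ ¬¬p4 ∨ ¬p1 ∨ (p3 → ¬p1)
⇔ ¬¬p4 ∨ ¬p1 ∨ ¬p3 ∨ ¬p1
⇔ p4 ∨ ¬p1 ∨ ¬p3 ∨ ¬p1
⇔ p4 ∨ ¬p1 ∨ ¬p3

p4 ∨ ¬p1 ∨ ¬p3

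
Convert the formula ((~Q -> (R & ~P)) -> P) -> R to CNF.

(Q | R) & (~P | R)

((~Q -> (R & ~P)) -> P) -> R
≡ ~((~Q -> (R & ~P)) -> P) | R   (eliminate ->)
≡ ~(~(~Q -> (R & ~P)) | P) | R   (eliminate ->)
≡ ~(~(~~Q | (R & ~P)) | P) | R   (eliminate ->)
≡ (~~(~~Q | (R & ~P)) & ~P) | R   (De Morgan)
≡ ((~~Q | (R & ~P)) & ~P) | R   (double negation)
≡ ((Q | (R & ~P)) & ~P) | R   (double negation)
≡ (Q | R | R) & (Q | ~P | R) & (~P | R)   (distribute | over &)
≡ (Q | R) & (~P | R)   (simplify)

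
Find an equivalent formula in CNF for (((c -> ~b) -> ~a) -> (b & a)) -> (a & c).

c | ~a

(((c -> ~b) -> ~a) -> (b & a)) -> (a & c)
= ~(((c -> ~b) -> ~a) -> (b & a)) | (a & c)   — eliminate ->
= ~(~((c -> ~b) -> ~a) | (b & a)) | (a & c)   — eliminate ->
= ~(~(~(c -> ~b) | ~a) | (b & a)) | (a & c)   — eliminate ->
= ~(~(~(~c | ~b) | ~a) | (b & a)) | (a & c)   — eliminate ->
= (~~(~(~c | ~b) | ~a) & ~(b & a)) | (a & c)   — De Morgan
= ((~(~c | ~b) | ~a) & ~(b & a)) | (a & c)   — double negation
= (((~~c & ~~b) | ~a) & ~(b & a)) | (a & c)   — De Morgan
= (((c & ~~b) | ~a) & ~(b & a)) | (a & c)   — double negation
= (((c & b) | ~a) & ~(b & a)) | (a & c)   — double negation
= (((c & b) | ~a) & (~b | ~a)) | (a & c)   — De Morgan
= (c | ~a | a) & (c | ~a | c) & (b | ~a | a) & (b | ~a | c) & (~b | ~a | a) & (~b | ~a | c)   — distribute | over &
= c | ~a   — simplify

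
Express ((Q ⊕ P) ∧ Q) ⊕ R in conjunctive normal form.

((Q ⊕ P) ∧ Q) ⊕ R
≡ (((Q ⊕ P) ∧ Q) ∨ R) ∧ ¬((Q ⊕ P) ∧ Q ∧ R)   [expand ⊕]
≡ (((Q ∨ P) ∧ ¬(Q ∧ P) ∧ Q) ∨ R) ∧ ¬((Q ⊕ P) ∧ Q ∧ R)   [expand ⊕]
≡ (((Q ∨ P) ∧ ¬(Q ∧ P) ∧ Q) ∨ R) ∧ ¬((Q ∨ P) ∧ ¬(Q ∧ P) ∧ Q ∧ R)   [expand ⊕]
≡ (((Q ∨ P) ∧ (¬Q ∨ ¬P) ∧ Q) ∨ R) ∧ ¬((Q ∨ P) ∧ ¬(Q ∧ P) ∧ Q ∧ R)   [De Morgan]
≡ (((Q ∨ P) ∧ (¬Q ∨ ¬P) ∧ Q) ∨ R) ∧ (¬(Q ∨ P) ∨ ¬¬(Q ∧ P) ∨ ¬Q ∨ ¬R)   [De Morgan]
≡ (((Q ∨ P) ∧ (¬Q ∨ ¬P) ∧ Q) ∨ R) ∧ ((¬Q ∧ ¬P) ∨ ¬¬(Q ∧ P) ∨ ¬Q ∨ ¬R)   [De Morgan]
≡ (((Q ∨ P) ∧ (¬Q ∨ ¬P) ∧ Q) ∨ R) ∧ ((¬Q ∧ ¬P) ∨ (Q ∧ P) ∨ ¬Q ∨ ¬R)   [double negation]
≡ (Q ∨ P ∨ R) ∧ (¬Q ∨ ¬P ∨ R) ∧ (Q ∨ R) ∧ (¬Q ∨ Q ∨ ¬Q ∨ ¬R) ∧ (¬Q ∨ P ∨ ¬Q ∨ ¬R) ∧ (¬P ∨ Q ∨ ¬Q ∨ ¬R) ∧ (¬P ∨ P ∨ ¬Q ∨ ¬R)   [distribute ∨ over ∧]
≡ (¬Q ∨ ¬P ∨ R) ∧ (Q ∨ R) ∧ (¬Q ∨ P ∨ ¬R)   [simplify]

(¬Q ∨ ¬P ∨ R) ∧ (Q ∨ R) ∧ (¬Q ∨ P ∨ ¬R)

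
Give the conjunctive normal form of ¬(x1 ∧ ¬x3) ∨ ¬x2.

¬(x1 ∧ ¬x3) ∨ ¬x2
⇔ ¬x1 ∨ ¬¬x3 ∨ ¬x2   (De Morgan)
⇔ ¬x1 ∨ x3 ∨ ¬x2   (double negation)

¬x1 ∨ x3 ∨ ¬x2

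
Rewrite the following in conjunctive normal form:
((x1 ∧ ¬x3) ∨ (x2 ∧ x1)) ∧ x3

x1 ∧ (¬x3 ∨ x2) ∧ x3

((x1 ∧ ¬x3) ∨ (x2 ∧ x1)) ∧ x3
⇔ (x1 ∨ x2) ∧ (x1 ∨ x1) ∧ (¬x3 ∨ x2) ∧ (¬x3 ∨ x1) ∧ x3
⇔ x1 ∧ (¬x3 ∨ x2) ∧ x3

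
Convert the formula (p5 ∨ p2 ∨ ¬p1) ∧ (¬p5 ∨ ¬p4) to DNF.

(p5 ∧ ¬p4) ∨ (p2 ∧ ¬p5) ∨ (p2 ∧ ¬p4) ∨ (¬p1 ∧ ¬p5) ∨ (¬p1 ∧ ¬p4)

(p5 ∨ p2 ∨ ¬p1) ∧ (¬p5 ∨ ¬p4)
= (p5 ∧ ¬p5) ∨ (p5 ∧ ¬p4) ∨ (p2 ∧ ¬p5) ∨ (p2 ∧ ¬p4) ∨ (¬p1 ∧ ¬p5) ∨ (¬p1 ∧ ¬p4)   — distribute ∧ over ∨
= (p5 ∧ ¬p4) ∨ (p2 ∧ ¬p5) ∨ (p2 ∧ ¬p4) ∨ (¬p1 ∧ ¬p5) ∨ (¬p1 ∧ ¬p4)   — simplify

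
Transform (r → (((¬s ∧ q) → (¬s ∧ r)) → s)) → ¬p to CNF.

(r ∨ ¬p) ∧ (¬s ∨ ¬p)

(r → (((¬s ∧ q) → (¬s ∧ r)) → s)) → ¬p
= ¬(r → (((¬s ∧ q) → (¬s ∧ r)) → s)) ∨ ¬p   [eliminate →]
= ¬(¬r ∨ (((¬s ∧ q) → (¬s ∧ r)) → s)) ∨ ¬p   [eliminate →]
= ¬(¬r ∨ ¬((¬s ∧ q) → (¬s ∧ r)) ∨ s) ∨ ¬p   [eliminate →]
= ¬(¬r ∨ ¬(¬(¬s ∧ q) ∨ (¬s ∧ r)) ∨ s) ∨ ¬p   [eliminate →]
= (¬¬r ∧ ¬¬(¬(¬s ∧ q) ∨ (¬s ∧ r)) ∧ ¬s) ∨ ¬p   [De Morgan]
= (r ∧ ¬¬(¬(¬s ∧ q) ∨ (¬s ∧ r)) ∧ ¬s) ∨ ¬p   [double negation]
= (r ∧ (¬(¬s ∧ q) ∨ (¬s ∧ r)) ∧ ¬s) ∨ ¬p   [double negation]
= (r ∧ (¬¬s ∨ ¬q ∨ (¬s ∧ r)) ∧ ¬s) ∨ ¬p   [De Morgan]
= (r ∧ (s ∨ ¬q ∨ (¬s ∧ r)) ∧ ¬s) ∨ ¬p   [double negation]
= (r ∨ ¬p) ∧ (s ∨ ¬q ∨ ¬s ∨ ¬p) ∧ (s ∨ ¬q ∨ r ∨ ¬p) ∧ (¬s ∨ ¬p)   [distribute ∨ over ∧]
= (r ∨ ¬p) ∧ (¬s ∨ ¬p)   [simplify]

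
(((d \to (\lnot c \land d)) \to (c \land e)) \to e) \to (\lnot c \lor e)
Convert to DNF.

(d \land c \land \lnot e) \lor \lnot c \lor e

(((d \to (\lnot c \land d)) \to (c \land e)) \to e) \to (\lnot c \lor e)
≡ \lnot (((d \to (\lnot c \land d)) \to (c \land e)) \to e) \lor \lnot c \lor e   [eliminate \to]
≡ \lnot (\lnot ((d \to (\lnot c \land d)) \to (c \land e)) \lor e) \lor \lnot c \lor e   [eliminate \to]
≡ \lnot (\lnot (\lnot (d \to (\lnot c \land d)) \lor (c \land e)) \lor e) \lor \lnot c \lor e   [eliminate \to]
≡ \lnot (\lnot (\lnot (\lnot d \lor (\lnot c \land d)) \lor (c \land e)) \lor e) \lor \lnot c \lor e   [eliminate \to]
≡ (\lnot \lnot (\lnot (\lnot d \lor (\lnot c \land d)) \lor (c \land e)) \land \lnot e) \lor \lnot c \lor e   [De Morgan]
≡ ((\lnot (\lnot d \lor (\lnot c \land d)) \lor (c \land e)) \land \lnot e) \lor \lnot c \lor e   [double negation]
≡ (((\lnot \lnot d \land \lnot (\lnot c \land d)) \lor (c \land e)) \land \lnot e) \lor \lnot c \lor e   [De Morgan]
≡ (((d \land \lnot (\lnot c \land d)) \lor (c \land e)) \land \lnot e) \lor \lnot c \lor e   [double negation]
≡ (((d \land (\lnot \lnot c \lor \lnot d)) \lor (c \land e)) \land \lnot e) \lor \lnot c \lor e   [De Morgan]
≡ (((d \land (c \lor \lnot d)) \lor (c \land e)) \land \lnot e) \lor \lnot c \lor e   [double negation]
≡ (d \land c \land \lnot e) \lor (d \land \lnot d \land \lnot e) \lor (c \land e \land \lnot e) \lor \lnot c \lor e   [distribute \land over \lor]
≡ (d \land c \land \lnot e) \lor \lnot c \lor e   [simplify]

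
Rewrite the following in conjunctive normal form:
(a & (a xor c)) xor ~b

(a | ~b) & (~a | ~c | ~b) & (~a | c | b)

(a & (a xor c)) xor ~b
≡ ((a & (a xor c)) | ~b) & ~(a & (a xor c) & ~b)   [expand xor]
≡ ((a & (a | c) & ~(a & c)) | ~b) & ~(a & (a xor c) & ~b)   [expand xor]
≡ ((a & (a | c) & ~(a & c)) | ~b) & ~(a & (a | c) & ~(a & c) & ~b)   [expand xor]
≡ ((a & (a | c) & (~a | ~c)) | ~b) & ~(a & (a | c) & ~(a & c) & ~b)   [De Morgan]
≡ ((a & (a | c) & (~a | ~c)) | ~b) & (~a | ~(a | c) | ~~(a & c) | ~~b)   [De Morgan]
≡ ((a & (a | c) & (~a | ~c)) | ~b) & (~a | (~a & ~c) | ~~(a & c) | ~~b)   [De Morgan]
≡ ((a & (a | c) & (~a | ~c)) | ~b) & (~a | (~a & ~c) | (a & c) | ~~b)   [double negation]
≡ ((a & (a | c) & (~a | ~c)) | ~b) & (~a | (~a & ~c) | (a & c) | b)   [double negation]
≡ (a | ~b) & (a | c | ~b) & (~a | ~c | ~b) & (~a | ~a | a | b) & (~a | ~a | c | b) & (~a | ~c | a | b) & (~a | ~c | c | b)   [distribute | over &]
≡ (a | ~b) & (~a | ~c | ~b) & (~a | c | b)   [simplify]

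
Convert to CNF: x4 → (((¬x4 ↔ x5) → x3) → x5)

x4 → (((¬x4 ↔ x5) → x3) → x5)
≡ ¬x4 ∨ (((¬x4 ↔ x5) → x3) → x5)   — eliminate →
≡ ¬x4 ∨ ¬((¬x4 ↔ x5) → x3) ∨ x5   — eliminate →
≡ ¬x4 ∨ ¬(¬(¬x4 ↔ x5) ∨ x3) ∨ x5   — eliminate →
≡ ¬x4 ∨ ¬(¬((¬x4 → x5) ∧ (x5 → ¬x4)) ∨ x3) ∨ x5   — eliminate ↔
≡ ¬x4 ∨ ¬(¬((¬¬x4 ∨ x5) ∧ (x5 → ¬x4)) ∨ x3) ∨ x5   — eliminate →
≡ ¬x4 ∨ ¬(¬((¬¬x4 ∨ x5) ∧ (¬x5 ∨ ¬x4)) ∨ x3) ∨ x5   — eliminate →
≡ ¬x4 ∨ (¬¬((¬¬x4 ∨ x5) ∧ (¬x5 ∨ ¬x4)) ∧ ¬x3) ∨ x5   — De Morgan
≡ ¬x4 ∨ ((¬¬x4 ∨ x5) ∧ (¬x5 ∨ ¬x4) ∧ ¬x3) ∨ x5   — double negation
≡ ¬x4 ∨ ((x4 ∨ x5) ∧ (¬x5 ∨ ¬x4) ∧ ¬x3) ∨ x5   — double negation
≡ (¬x4 ∨ x4 ∨ x5 ∨ x5) ∧ (¬x4 ∨ ¬x5 ∨ ¬x4 ∨ x5) ∧ (¬x4 ∨ ¬x3 ∨ x5)   — distribute ∨ over ∧
≡ ¬x4 ∨ ¬x3 ∨ x5   — simplify

¬x4 ∨ ¬x3 ∨ x5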